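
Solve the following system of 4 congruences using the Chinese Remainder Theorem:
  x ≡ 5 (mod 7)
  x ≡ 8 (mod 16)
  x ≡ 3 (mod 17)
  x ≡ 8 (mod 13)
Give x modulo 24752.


Product of moduli M = 7 · 16 · 17 · 13 = 24752.
Merge one congruence at a time:
  Start: x ≡ 5 (mod 7).
  Combine with x ≡ 8 (mod 16); new modulus lcm = 112.
    Write x = 5 + 7·t and substitute into x ≡ 8 (mod 16): 7·t ≡ 8 − 5 = 3 (mod 16).
    The inverse of 7 mod 16 is 7 (since 7·7 = 49 = 3·16 + 1), so t ≡ 7·3 = 21 ≡ 5 (mod 16).
    Then x = 5 + 7·5 = 40, valid modulo lcm(7, 16) = 112: x ≡ 40 (mod 112).
  Combine with x ≡ 3 (mod 17); new modulus lcm = 1904.
    Write x = 40 + 112·t and substitute into x ≡ 3 (mod 17): 112·t ≡ 3 − 40 = -37 (mod 17).
    Reduce coefficients mod 17: 10·t ≡ 14 (mod 17).
    The inverse of 10 mod 17 is 12 (since 10·12 = 120 = 7·17 + 1), so t ≡ 12·14 = 168 ≡ 15 (mod 17).
    Then x = 40 + 112·15 = 1720, valid modulo lcm(112, 17) = 1904: x ≡ 1720 (mod 1904).
  Combine with x ≡ 8 (mod 13); new modulus lcm = 24752.
    Write x = 1720 + 1904·t and substitute into x ≡ 8 (mod 13): 1904·t ≡ 8 − 1720 = -1712 (mod 13).
    Reduce coefficients mod 13: 6·t ≡ 4 (mod 13).
    The inverse of 6 mod 13 is 11 (since 6·11 = 66 = 5·13 + 1), so t ≡ 11·4 = 44 ≡ 5 (mod 13).
    Then x = 1720 + 1904·5 = 11240, valid modulo lcm(1904, 13) = 24752: x ≡ 11240 (mod 24752).
Verify against each original: 11240 mod 7 = 5, 11240 mod 16 = 8, 11240 mod 17 = 3, 11240 mod 13 = 8.

x ≡ 11240 (mod 24752).


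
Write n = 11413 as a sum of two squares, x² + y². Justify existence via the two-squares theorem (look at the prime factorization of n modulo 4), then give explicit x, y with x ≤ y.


Step 1: Factor n = 11413 = 101 · 113.
Step 2: Check the mod-4 condition on each prime factor: 101 ≡ 1 (mod 4), exponent 1; 113 ≡ 1 (mod 4), exponent 1.
All primes ≡ 3 (mod 4) appear to even exponent (or don't appear), so by the two-squares theorem n IS expressible as a sum of two squares.
Step 3: Build a representation. Here n = 101 · 113 is a product of primes ≡ 1 (mod 4). Each prime p ≡ 1 (mod 4) is itself a sum of two squares; find a² by testing p − a² for a perfect square:
  101: 101 − 1² = 100 = 10² ⇒ 101 = 1² + 10².
  113: 113 − 1² = 112, 113 − 2² = 109, 113 − 3² = 104, 113 − 4² = 97, 113 − 5² = 88, 113 − 6² = 77, 113 − 7² = 64 = 8² ⇒ 113 = 7² + 8².
  Combine using the Brahmagupta–Fibonacci identity (a² + b²)(c² + d²) = (ac − bd)² + (ad + bc)² = (ac + bd)² + (ad − bc)²:
  101 · 113 = 11413: from (1² + 10²)(7² + 8²), take (1·7 − 10·8, 1·8 + 10·7) = (7 − 80, 8 + 70) = (-73, 78); dropping signs (only squares matter) gives (73, 78); check 73² + 78² = 5329 + 6084 = 11413 ✓.
Step 4: Order so x ≤ y and verify: 73² + 78² = 5329 + 6084 = 11413 = n. ✓

n = 11413 = 73² + 78² (one valid representation with x ≤ y).


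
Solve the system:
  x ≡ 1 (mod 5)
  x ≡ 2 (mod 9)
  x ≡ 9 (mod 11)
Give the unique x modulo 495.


Moduli 5, 9, 11 are pairwise coprime; by CRT there is a unique solution modulo M = 5 · 9 · 11 = 495.
Solve pairwise, accumulating the modulus:
  Start with x ≡ 1 (mod 5).
  Combine with x ≡ 2 (mod 9): since gcd(5, 9) = 1, we get a unique residue mod 45.
    Write x = 1 + 5·t and substitute into x ≡ 2 (mod 9): 5·t ≡ 2 − 1 = 1 (mod 9).
    The inverse of 5 mod 9 is 2 (since 5·2 = 10 = 1·9 + 1), so t ≡ 2·1 = 2 ≡ 2 (mod 9).
    Then x = 1 + 5·2 = 11, valid modulo lcm(5, 9) = 45: x ≡ 11 (mod 45).
  Combine with x ≡ 9 (mod 11): since gcd(45, 11) = 1, we get a unique residue mod 495.
    Write x = 11 + 45·t and substitute into x ≡ 9 (mod 11): 45·t ≡ 9 − 11 = -2 (mod 11).
    Reduce coefficients mod 11: 1·t ≡ 9 (mod 11).
    So t ≡ 9 (mod 11).
    Then x = 11 + 45·9 = 416, valid modulo lcm(45, 11) = 495: x ≡ 416 (mod 495).
Verify: 416 mod 5 = 1 ✓, 416 mod 9 = 2 ✓, 416 mod 11 = 9 ✓.

x ≡ 416 (mod 495).


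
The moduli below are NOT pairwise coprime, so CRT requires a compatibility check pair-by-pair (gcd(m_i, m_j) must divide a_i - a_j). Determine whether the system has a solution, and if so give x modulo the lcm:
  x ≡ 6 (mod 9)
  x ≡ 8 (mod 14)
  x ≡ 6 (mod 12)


Moduli 9, 14, 12 are not pairwise coprime, so CRT works modulo lcm(m_i) when all pairwise compatibility conditions hold.
Pairwise compatibility: gcd(m_i, m_j) must divide a_i - a_j for every pair.
Merge one congruence at a time:
  Start: x ≡ 6 (mod 9).
  Combine with x ≡ 8 (mod 14): gcd(9, 14) = 1; 8 - 6 = 2, which IS divisible by 1, so compatible.
    Write x = 6 + 9·t and substitute into x ≡ 8 (mod 14): 9·t ≡ 8 − 6 = 2 (mod 14).
    The inverse of 9 mod 14 is 11 (since 9·11 = 99 = 7·14 + 1), so t ≡ 11·2 = 22 ≡ 8 (mod 14).
    Then x = 6 + 9·8 = 78, valid modulo lcm(9, 14) = 126: x ≡ 78 (mod 126).
  Combine with x ≡ 6 (mod 12): gcd(126, 12) = 6; 6 - 78 = -72, which IS divisible by 6, so compatible.
    Write x = 78 + 126·t and substitute into x ≡ 6 (mod 12): 126·t ≡ 6 − 78 = -72 (mod 12).
    Divide the congruence (and modulus) by g = 6: 21·t ≡ -12 (mod 2).
    Reduce coefficients mod 2: 1·t ≡ 0 (mod 2).
    So t ≡ 0 (mod 2).
    Then x = 78 + 126·0 = 78, valid modulo lcm(126, 12) = 252: x ≡ 78 (mod 252).
Verify: 78 mod 9 = 6, 78 mod 14 = 8, 78 mod 12 = 6.

x ≡ 78 (mod 252).


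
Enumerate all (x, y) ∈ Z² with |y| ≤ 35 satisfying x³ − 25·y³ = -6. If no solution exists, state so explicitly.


The equation is x³ - 25y³ = -6. For fixed y, x³ = 25·y³ − 6, so a solution requires the RHS to be a perfect cube.
Strategy: iterate y from -35 to 35, compute RHS = 25·y³ − 6, and check whether it is a (positive or negative) perfect cube.
Check small values of y:
  y = 0: RHS = -6 is not a perfect cube.
  y = 1: RHS = 19 is not a perfect cube.
  y = -1: RHS = -31 is not a perfect cube.
  y = 2: RHS = 194 is not a perfect cube.
  y = -2: RHS = -206 is not a perfect cube.
  y = 3: RHS = 669 is not a perfect cube.
  y = -3: RHS = -681 is not a perfect cube.
Continuing the search up to |y| = 35 finds no solutions either.
No (x, y) in the scanned range satisfies the equation.

No integer solutions with |y| ≤ 35.


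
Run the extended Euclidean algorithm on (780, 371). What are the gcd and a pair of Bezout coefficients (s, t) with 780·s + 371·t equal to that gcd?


Euclidean algorithm on (780, 371) — divide until remainder is 0:
  780 = 2 · 371 + 38
  371 = 9 · 38 + 29
  38 = 1 · 29 + 9
  29 = 3 · 9 + 2
  9 = 4 · 2 + 1
  2 = 2 · 1 + 0
gcd(780, 371) = 1.
Track Bezout coefficients alongside the remainders: start with r₀ = 780 = a·1 + b·0 (s = 1, t = 0) and r₁ = 371 = a·0 + b·1 (s = 0, t = 1); each new remainder r_{k+1} = r_{k-1} − q_k·r_k inherits s_{k+1} = s_{k-1} − q_k·s_k, t_{k+1} = t_{k-1} − q_k·t_k, so r_k = a·s_k + b·t_k at every step:
  q = 2: r = 38, s = 1 − 2·0 = 1, t = 0 − 2·1 = -2  (check: 780·1 + 371·(-2) = 38)
  q = 9: r = 29, s = 0 − 9·1 = -9, t = 1 − 9·(-2) = 19  (check: 780·(-9) + 371·19 = 29)
  q = 1: r = 9, s = 1 − 1·(-9) = 10, t = -2 − 1·19 = -21  (check: 780·10 + 371·(-21) = 9)
  q = 3: r = 2, s = -9 − 3·10 = -39, t = 19 − 3·(-21) = 82  (check: 780·(-39) + 371·82 = 2)
  q = 4: r = 1, s = 10 − 4·(-39) = 166, t = -21 − 4·82 = -349  (check: 780·166 + 371·(-349) = 1)
The row with r = 1 (the gcd) gives the Bezout coefficients s = 166, t = -349.
Result: 780 · (166) + 371 · (-349) = 1.

gcd(780, 371) = 1; s = 166, t = -349 (check: 780·166 + 371·(-349) = 1).


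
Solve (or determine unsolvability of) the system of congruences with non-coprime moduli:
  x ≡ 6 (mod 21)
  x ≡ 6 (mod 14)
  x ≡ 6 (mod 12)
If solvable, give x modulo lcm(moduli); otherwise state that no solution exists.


Moduli 21, 14, 12 are not pairwise coprime, so CRT works modulo lcm(m_i) when all pairwise compatibility conditions hold.
Pairwise compatibility: gcd(m_i, m_j) must divide a_i - a_j for every pair.
Merge one congruence at a time:
  Start: x ≡ 6 (mod 21).
  Combine with x ≡ 6 (mod 14): gcd(21, 14) = 7; 6 - 6 = 0, which IS divisible by 7, so compatible.
    Write x = 6 + 21·t and substitute into x ≡ 6 (mod 14): 21·t ≡ 6 − 6 = 0 (mod 14).
    Divide the congruence (and modulus) by g = 7: 3·t ≡ 0 (mod 2).
    Reduce coefficients mod 2: 1·t ≡ 0 (mod 2).
    So t ≡ 0 (mod 2).
    Then x = 6 + 21·0 = 6, valid modulo lcm(21, 14) = 42: x ≡ 6 (mod 42).
  Combine with x ≡ 6 (mod 12): gcd(42, 12) = 6; 6 - 6 = 0, which IS divisible by 6, so compatible.
    Write x = 6 + 42·t and substitute into x ≡ 6 (mod 12): 42·t ≡ 6 − 6 = 0 (mod 12).
    Divide the congruence (and modulus) by g = 6: 7·t ≡ 0 (mod 2).
    Reduce coefficients mod 2: 1·t ≡ 0 (mod 2).
    So t ≡ 0 (mod 2).
    Then x = 6 + 42·0 = 6, valid modulo lcm(42, 12) = 84: x ≡ 6 (mod 84).
Verify: 6 mod 21 = 6, 6 mod 14 = 6, 6 mod 12 = 6.

x ≡ 6 (mod 84).


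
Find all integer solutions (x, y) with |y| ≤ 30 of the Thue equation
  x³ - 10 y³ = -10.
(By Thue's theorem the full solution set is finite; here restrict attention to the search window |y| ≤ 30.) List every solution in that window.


The equation is x³ - 10y³ = -10. For fixed y, x³ = 10·y³ − 10, so a solution requires the RHS to be a perfect cube.
Strategy: iterate y from -30 to 30, compute RHS = 10·y³ − 10, and check whether it is a (positive or negative) perfect cube.
Check small values of y:
  y = 0: RHS = -10 is not a perfect cube.
  y = 1: RHS = 0 = (0)³ ⇒ x = 0 works.
  y = -1: RHS = -20 is not a perfect cube.
  y = 2: RHS = 70 is not a perfect cube.
  y = -2: RHS = -90 is not a perfect cube.
  y = 3: RHS = 260 is not a perfect cube.
  y = -3: RHS = -280 is not a perfect cube.
Continuing the search up to |y| = 30 finds no further solutions beyond those listed.
Collected solutions: (0, 1).

Solutions (with |y| ≤ 30): (0, 1).


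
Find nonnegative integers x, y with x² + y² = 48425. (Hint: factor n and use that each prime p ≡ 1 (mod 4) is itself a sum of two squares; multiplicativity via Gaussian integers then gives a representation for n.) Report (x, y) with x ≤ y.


Step 1: Factor n = 48425 = 5^2 · 13 · 149.
Step 2: Check the mod-4 condition on each prime factor: 5 ≡ 1 (mod 4), exponent 2; 13 ≡ 1 (mod 4), exponent 1; 149 ≡ 1 (mod 4), exponent 1.
All primes ≡ 3 (mod 4) appear to even exponent (or don't appear), so by the two-squares theorem n IS expressible as a sum of two squares.
Step 3: Build a representation. Group n = k² · m with k = 5 and m = 13 · 149 = 1937 (a product of primes ≡ 1 (mod 4)); a representation of m scales to one of n via (k·x)² + (k·y)² = k²(x² + y²). Each prime p ≡ 1 (mod 4) is itself a sum of two squares; find a² by testing p − a² for a perfect square:
  13: 13 − 1² = 12, 13 − 2² = 9 = 3² ⇒ 13 = 2² + 3².
  149: 149 − 1² = 148, 149 − 2² = 145, 149 − 3² = 140, 149 − 4² = 133, 149 − 5² = 124, 149 − 6² = 113, 149 − 7² = 100 = 10² ⇒ 149 = 7² + 10².
  Combine using the Brahmagupta–Fibonacci identity (a² + b²)(c² + d²) = (ac − bd)² + (ad + bc)² = (ac + bd)² + (ad − bc)²:
  13 · 149 = 1937: from (2² + 3²)(7² + 10²), take (2·7 − 3·10, 2·10 + 3·7) = (14 − 30, 20 + 21) = (-16, 41); dropping signs (only squares matter) gives (16, 41); check 16² + 41² = 256 + 1681 = 1937 ✓.
  Scale by k = 5: (5·16, 5·41) = (80, 205).
Step 4: Order so x ≤ y and verify: 80² + 205² = 6400 + 42025 = 48425 = n. ✓

n = 48425 = 80² + 205² (one valid representation with x ≤ y).


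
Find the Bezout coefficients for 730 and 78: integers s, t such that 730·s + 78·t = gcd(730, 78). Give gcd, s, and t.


Euclidean algorithm on (730, 78) — divide until remainder is 0:
  730 = 9 · 78 + 28
  78 = 2 · 28 + 22
  28 = 1 · 22 + 6
  22 = 3 · 6 + 4
  6 = 1 · 4 + 2
  4 = 2 · 2 + 0
gcd(730, 78) = 2.
Track Bezout coefficients alongside the remainders: start with r₀ = 730 = a·1 + b·0 (s = 1, t = 0) and r₁ = 78 = a·0 + b·1 (s = 0, t = 1); each new remainder r_{k+1} = r_{k-1} − q_k·r_k inherits s_{k+1} = s_{k-1} − q_k·s_k, t_{k+1} = t_{k-1} − q_k·t_k, so r_k = a·s_k + b·t_k at every step:
  q = 9: r = 28, s = 1 − 9·0 = 1, t = 0 − 9·1 = -9  (check: 730·1 + 78·(-9) = 28)
  q = 2: r = 22, s = 0 − 2·1 = -2, t = 1 − 2·(-9) = 19  (check: 730·(-2) + 78·19 = 22)
  q = 1: r = 6, s = 1 − 1·(-2) = 3, t = -9 − 1·19 = -28  (check: 730·3 + 78·(-28) = 6)
  q = 3: r = 4, s = -2 − 3·3 = -11, t = 19 − 3·(-28) = 103  (check: 730·(-11) + 78·103 = 4)
  q = 1: r = 2, s = 3 − 1·(-11) = 14, t = -28 − 1·103 = -131  (check: 730·14 + 78·(-131) = 2)
The row with r = 2 (the gcd) gives the Bezout coefficients s = 14, t = -131.
Result: 730 · (14) + 78 · (-131) = 2.

gcd(730, 78) = 2; s = 14, t = -131 (check: 730·14 + 78·(-131) = 2).


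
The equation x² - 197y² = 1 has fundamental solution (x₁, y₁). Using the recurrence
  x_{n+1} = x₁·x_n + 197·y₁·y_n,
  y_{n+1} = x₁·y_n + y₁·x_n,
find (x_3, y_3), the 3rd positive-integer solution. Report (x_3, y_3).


Step 1: Find the fundamental solution (x₁, y₁) of x² - 197y² = 1.
  Expand √197 as a continued fraction. a₀ = ⌊√197⌋ = 14; iterate m_{k+1} = d_k·a_k − m_k, d_{k+1} = (197 − m_{k+1}²)/d_k, a_{k+1} = ⌊(a₀ + m_{k+1})/d_{k+1}⌋ (starting m₀ = 0, d₀ = 1), with convergents p_k = a_k·p_{k-1} + p_{k-2}, q_k = a_k·q_{k-1} + q_{k-2} (p₋₁ = 1, q₋₁ = 0):
  k = 0: a₀ = 14; p₀/q₀ = 14/1; p₀² − 197·q₀² = 196 − 197 = -1.
  k = 1: m = 14, d = 1, a = ⌊(14 + 14)/1⌋ = 28; p/q = (28·14 + 1)/(28·1 + 0) = 393/28; p² − 197·q² = 154449 − 154448 = 1.
  The first convergent with p² − 197·q² = 1 gives the fundamental solution (x₁, y₁) = (393, 28).
Step 2: Apply the recurrence (x_{n+1}, y_{n+1}) = (x₁x_n + 197y₁y_n, x₁y_n + y₁x_n) repeatedly.
  From (x_1, y_1) = (393, 28): x_2 = 393·393 + 197·28·28 = 308897; y_2 = 393·28 + 28·393 = 22008.
  From (x_2, y_2) = (308897, 22008): x_3 = 393·308897 + 197·28·22008 = 242792649; y_3 = 393·22008 + 28·308897 = 17298260.
Step 3: Verify x_3² - 197·y_3² = 58948270408437201 - 58948270408437200 = 1 (should be 1). ✓

(x_1, y_1) = (393, 28); (x_3, y_3) = (242792649, 17298260).


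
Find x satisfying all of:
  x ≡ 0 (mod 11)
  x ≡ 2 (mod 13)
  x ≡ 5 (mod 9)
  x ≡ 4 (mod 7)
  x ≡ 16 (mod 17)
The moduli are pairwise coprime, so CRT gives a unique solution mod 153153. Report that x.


Product of moduli M = 11 · 13 · 9 · 7 · 17 = 153153.
Merge one congruence at a time:
  Start: x ≡ 0 (mod 11).
  Combine with x ≡ 2 (mod 13); new modulus lcm = 143.
    Write x = 0 + 11·t and substitute into x ≡ 2 (mod 13): 11·t ≡ 2 − 0 = 2 (mod 13).
    The inverse of 11 mod 13 is 6 (since 11·6 = 66 = 5·13 + 1), so t ≡ 6·2 = 12 ≡ 12 (mod 13).
    Then x = 0 + 11·12 = 132, valid modulo lcm(11, 13) = 143: x ≡ 132 (mod 143).
  Combine with x ≡ 5 (mod 9); new modulus lcm = 1287.
    Write x = 132 + 143·t and substitute into x ≡ 5 (mod 9): 143·t ≡ 5 − 132 = -127 (mod 9).
    Reduce coefficients mod 9: 8·t ≡ 8 (mod 9).
    The inverse of 8 mod 9 is 8 (since 8·8 = 64 = 7·9 + 1), so t ≡ 8·8 = 64 ≡ 1 (mod 9).
    Then x = 132 + 143·1 = 275, valid modulo lcm(143, 9) = 1287: x ≡ 275 (mod 1287).
  Combine with x ≡ 4 (mod 7); new modulus lcm = 9009.
    Write x = 275 + 1287·t and substitute into x ≡ 4 (mod 7): 1287·t ≡ 4 − 275 = -271 (mod 7).
    Reduce coefficients mod 7: 6·t ≡ 2 (mod 7).
    The inverse of 6 mod 7 is 6 (since 6·6 = 36 = 5·7 + 1), so t ≡ 6·2 = 12 ≡ 5 (mod 7).
    Then x = 275 + 1287·5 = 6710, valid modulo lcm(1287, 7) = 9009: x ≡ 6710 (mod 9009).
  Combine with x ≡ 16 (mod 17); new modulus lcm = 153153.
    Write x = 6710 + 9009·t and substitute into x ≡ 16 (mod 17): 9009·t ≡ 16 − 6710 = -6694 (mod 17).
    Reduce coefficients mod 17: 16·t ≡ 4 (mod 17).
    The inverse of 16 mod 17 is 16 (since 16·16 = 256 = 15·17 + 1), so t ≡ 16·4 = 64 ≡ 13 (mod 17).
    Then x = 6710 + 9009·13 = 123827, valid modulo lcm(9009, 17) = 153153: x ≡ 123827 (mod 153153).
Verify against each original: 123827 mod 11 = 0, 123827 mod 13 = 2, 123827 mod 9 = 5, 123827 mod 7 = 4, 123827 mod 17 = 16.

x ≡ 123827 (mod 153153).


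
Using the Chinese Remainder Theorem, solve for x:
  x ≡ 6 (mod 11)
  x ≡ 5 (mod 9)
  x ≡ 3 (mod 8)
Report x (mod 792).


Moduli 11, 9, 8 are pairwise coprime; by CRT there is a unique solution modulo M = 11 · 9 · 8 = 792.
Solve pairwise, accumulating the modulus:
  Start with x ≡ 6 (mod 11).
  Combine with x ≡ 5 (mod 9): since gcd(11, 9) = 1, we get a unique residue mod 99.
    Write x = 6 + 11·t and substitute into x ≡ 5 (mod 9): 11·t ≡ 5 − 6 = -1 (mod 9).
    Reduce coefficients mod 9: 2·t ≡ 8 (mod 9).
    The inverse of 2 mod 9 is 5 (since 2·5 = 10 = 1·9 + 1), so t ≡ 5·8 = 40 ≡ 4 (mod 9).
    Then x = 6 + 11·4 = 50, valid modulo lcm(11, 9) = 99: x ≡ 50 (mod 99).
  Combine with x ≡ 3 (mod 8): since gcd(99, 8) = 1, we get a unique residue mod 792.
    Write x = 50 + 99·t and substitute into x ≡ 3 (mod 8): 99·t ≡ 3 − 50 = -47 (mod 8).
    Reduce coefficients mod 8: 3·t ≡ 1 (mod 8).
    The inverse of 3 mod 8 is 3 (since 3·3 = 9 = 1·8 + 1), so t ≡ 3·1 = 3 ≡ 3 (mod 8).
    Then x = 50 + 99·3 = 347, valid modulo lcm(99, 8) = 792: x ≡ 347 (mod 792).
Verify: 347 mod 11 = 6 ✓, 347 mod 9 = 5 ✓, 347 mod 8 = 3 ✓.

x ≡ 347 (mod 792).


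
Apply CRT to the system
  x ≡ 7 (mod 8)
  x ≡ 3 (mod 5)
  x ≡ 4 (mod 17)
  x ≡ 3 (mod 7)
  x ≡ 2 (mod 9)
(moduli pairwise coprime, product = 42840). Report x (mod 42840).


Product of moduli M = 8 · 5 · 17 · 7 · 9 = 42840.
Merge one congruence at a time:
  Start: x ≡ 7 (mod 8).
  Combine with x ≡ 3 (mod 5); new modulus lcm = 40.
    Write x = 7 + 8·t and substitute into x ≡ 3 (mod 5): 8·t ≡ 3 − 7 = -4 (mod 5).
    Reduce coefficients mod 5: 3·t ≡ 1 (mod 5).
    The inverse of 3 mod 5 is 2 (since 3·2 = 6 = 1·5 + 1), so t ≡ 2·1 = 2 ≡ 2 (mod 5).
    Then x = 7 + 8·2 = 23, valid modulo lcm(8, 5) = 40: x ≡ 23 (mod 40).
  Combine with x ≡ 4 (mod 17); new modulus lcm = 680.
    Write x = 23 + 40·t and substitute into x ≡ 4 (mod 17): 40·t ≡ 4 − 23 = -19 (mod 17).
    Reduce coefficients mod 17: 6·t ≡ 15 (mod 17).
    The inverse of 6 mod 17 is 3 (since 6·3 = 18 = 1·17 + 1), so t ≡ 3·15 = 45 ≡ 11 (mod 17).
    Then x = 23 + 40·11 = 463, valid modulo lcm(40, 17) = 680: x ≡ 463 (mod 680).
  Combine with x ≡ 3 (mod 7); new modulus lcm = 4760.
    Write x = 463 + 680·t and substitute into x ≡ 3 (mod 7): 680·t ≡ 3 − 463 = -460 (mod 7).
    Reduce coefficients mod 7: 1·t ≡ 2 (mod 7).
    So t ≡ 2 (mod 7).
    Then x = 463 + 680·2 = 1823, valid modulo lcm(680, 7) = 4760: x ≡ 1823 (mod 4760).
  Combine with x ≡ 2 (mod 9); new modulus lcm = 42840.
    Write x = 1823 + 4760·t and substitute into x ≡ 2 (mod 9): 4760·t ≡ 2 − 1823 = -1821 (mod 9).
    Reduce coefficients mod 9: 8·t ≡ 6 (mod 9).
    The inverse of 8 mod 9 is 8 (since 8·8 = 64 = 7·9 + 1), so t ≡ 8·6 = 48 ≡ 3 (mod 9).
    Then x = 1823 + 4760·3 = 16103, valid modulo lcm(4760, 9) = 42840: x ≡ 16103 (mod 42840).
Verify against each original: 16103 mod 8 = 7, 16103 mod 5 = 3, 16103 mod 17 = 4, 16103 mod 7 = 3, 16103 mod 9 = 2.

x ≡ 16103 (mod 42840).


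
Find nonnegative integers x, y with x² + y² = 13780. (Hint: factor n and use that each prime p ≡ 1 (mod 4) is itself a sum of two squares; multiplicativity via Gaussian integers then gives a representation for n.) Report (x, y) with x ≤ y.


Step 1: Factor n = 13780 = 2^2 · 5 · 13 · 53.
Step 2: Check the mod-4 condition on each prime factor: 2 = 2 (special); 5 ≡ 1 (mod 4), exponent 1; 13 ≡ 1 (mod 4), exponent 1; 53 ≡ 1 (mod 4), exponent 1.
All primes ≡ 3 (mod 4) appear to even exponent (or don't appear), so by the two-squares theorem n IS expressible as a sum of two squares.
Step 3: Build a representation. Group n = k² · m with k = 2 and m = 5 · 13 · 53 = 3445 (a product of primes ≡ 1 (mod 4)); a representation of m scales to one of n via (k·x)² + (k·y)² = k²(x² + y²). Each prime p ≡ 1 (mod 4) is itself a sum of two squares; find a² by testing p − a² for a perfect square:
  5: 5 − 1² = 4 = 2² ⇒ 5 = 1² + 2².
  13: 13 − 1² = 12, 13 − 2² = 9 = 3² ⇒ 13 = 2² + 3².
  53: 53 − 1² = 52, 53 − 2² = 49 = 7² ⇒ 53 = 2² + 7².
  Combine using the Brahmagupta–Fibonacci identity (a² + b²)(c² + d²) = (ac − bd)² + (ad + bc)² = (ac + bd)² + (ad − bc)²:
  5 · 13 = 65: from (1² + 2²)(2² + 3²), take (1·2 − 2·3, 1·3 + 2·2) = (2 − 6, 3 + 4) = (-4, 7); dropping signs (only squares matter) gives (4, 7); check 4² + 7² = 16 + 49 = 65 ✓.
  65 · 53 = 3445: from (4² + 7²)(2² + 7²), take (4·2 − 7·7, 4·7 + 7·2) = (8 − 49, 28 + 14) = (-41, 42); dropping signs (only squares matter) gives (41, 42); check 41² + 42² = 1681 + 1764 = 3445 ✓.
  Scale by k = 2: (2·41, 2·42) = (82, 84).
Step 4: Order so x ≤ y and verify: 82² + 84² = 6724 + 7056 = 13780 = n. ✓

n = 13780 = 82² + 84² (one valid representation with x ≤ y).


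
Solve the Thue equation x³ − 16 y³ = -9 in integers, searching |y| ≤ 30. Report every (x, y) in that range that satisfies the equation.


The equation is x³ - 16y³ = -9. For fixed y, x³ = 16·y³ − 9, so a solution requires the RHS to be a perfect cube.
Strategy: iterate y from -30 to 30, compute RHS = 16·y³ − 9, and check whether it is a (positive or negative) perfect cube.
Check small values of y:
  y = 0: RHS = -9 is not a perfect cube.
  y = 1: RHS = 7 is not a perfect cube.
  y = -1: RHS = -25 is not a perfect cube.
  y = 2: RHS = 119 is not a perfect cube.
  y = -2: RHS = -137 is not a perfect cube.
  y = 3: RHS = 423 is not a perfect cube.
  y = -3: RHS = -441 is not a perfect cube.
Continuing the search up to |y| = 30 finds no solutions either.
No (x, y) in the scanned range satisfies the equation.

No integer solutions with |y| ≤ 30.


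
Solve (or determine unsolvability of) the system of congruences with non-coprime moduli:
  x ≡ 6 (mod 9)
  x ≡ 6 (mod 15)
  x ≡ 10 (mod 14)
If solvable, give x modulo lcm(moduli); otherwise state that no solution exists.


Moduli 9, 15, 14 are not pairwise coprime, so CRT works modulo lcm(m_i) when all pairwise compatibility conditions hold.
Pairwise compatibility: gcd(m_i, m_j) must divide a_i - a_j for every pair.
Merge one congruence at a time:
  Start: x ≡ 6 (mod 9).
  Combine with x ≡ 6 (mod 15): gcd(9, 15) = 3; 6 - 6 = 0, which IS divisible by 3, so compatible.
    Write x = 6 + 9·t and substitute into x ≡ 6 (mod 15): 9·t ≡ 6 − 6 = 0 (mod 15).
    Divide the congruence (and modulus) by g = 3: 3·t ≡ 0 (mod 5).
    The inverse of 3 mod 5 is 2 (since 3·2 = 6 = 1·5 + 1), so t ≡ 2·0 = 0 ≡ 0 (mod 5).
    Then x = 6 + 9·0 = 6, valid modulo lcm(9, 15) = 45: x ≡ 6 (mod 45).
  Combine with x ≡ 10 (mod 14): gcd(45, 14) = 1; 10 - 6 = 4, which IS divisible by 1, so compatible.
    Write x = 6 + 45·t and substitute into x ≡ 10 (mod 14): 45·t ≡ 10 − 6 = 4 (mod 14).
    Reduce coefficients mod 14: 3·t ≡ 4 (mod 14).
    The inverse of 3 mod 14 is 5 (since 3·5 = 15 = 1·14 + 1), so t ≡ 5·4 = 20 ≡ 6 (mod 14).
    Then x = 6 + 45·6 = 276, valid modulo lcm(45, 14) = 630: x ≡ 276 (mod 630).
Verify: 276 mod 9 = 6, 276 mod 15 = 6, 276 mod 14 = 10.

x ≡ 276 (mod 630).


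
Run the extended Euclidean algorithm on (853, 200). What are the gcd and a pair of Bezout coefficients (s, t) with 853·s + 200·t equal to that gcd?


Euclidean algorithm on (853, 200) — divide until remainder is 0:
  853 = 4 · 200 + 53
  200 = 3 · 53 + 41
  53 = 1 · 41 + 12
  41 = 3 · 12 + 5
  12 = 2 · 5 + 2
  5 = 2 · 2 + 1
  2 = 2 · 1 + 0
gcd(853, 200) = 1.
Track Bezout coefficients alongside the remainders: start with r₀ = 853 = a·1 + b·0 (s = 1, t = 0) and r₁ = 200 = a·0 + b·1 (s = 0, t = 1); each new remainder r_{k+1} = r_{k-1} − q_k·r_k inherits s_{k+1} = s_{k-1} − q_k·s_k, t_{k+1} = t_{k-1} − q_k·t_k, so r_k = a·s_k + b·t_k at every step:
  q = 4: r = 53, s = 1 − 4·0 = 1, t = 0 − 4·1 = -4  (check: 853·1 + 200·(-4) = 53)
  q = 3: r = 41, s = 0 − 3·1 = -3, t = 1 − 3·(-4) = 13  (check: 853·(-3) + 200·13 = 41)
  q = 1: r = 12, s = 1 − 1·(-3) = 4, t = -4 − 1·13 = -17  (check: 853·4 + 200·(-17) = 12)
  q = 3: r = 5, s = -3 − 3·4 = -15, t = 13 − 3·(-17) = 64  (check: 853·(-15) + 200·64 = 5)
  q = 2: r = 2, s = 4 − 2·(-15) = 34, t = -17 − 2·64 = -145  (check: 853·34 + 200·(-145) = 2)
  q = 2: r = 1, s = -15 − 2·34 = -83, t = 64 − 2·(-145) = 354  (check: 853·(-83) + 200·354 = 1)
The row with r = 1 (the gcd) gives the Bezout coefficients s = -83, t = 354.
Result: 853 · (-83) + 200 · (354) = 1.

gcd(853, 200) = 1; s = -83, t = 354 (check: 853·(-83) + 200·354 = 1).


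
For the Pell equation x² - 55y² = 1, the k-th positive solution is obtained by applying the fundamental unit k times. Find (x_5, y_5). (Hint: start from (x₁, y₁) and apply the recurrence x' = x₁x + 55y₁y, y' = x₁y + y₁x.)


Step 1: Find the fundamental solution (x₁, y₁) of x² - 55y² = 1.
  Expand √55 as a continued fraction. a₀ = ⌊√55⌋ = 7; iterate m_{k+1} = d_k·a_k − m_k, d_{k+1} = (55 − m_{k+1}²)/d_k, a_{k+1} = ⌊(a₀ + m_{k+1})/d_{k+1}⌋ (starting m₀ = 0, d₀ = 1), with convergents p_k = a_k·p_{k-1} + p_{k-2}, q_k = a_k·q_{k-1} + q_{k-2} (p₋₁ = 1, q₋₁ = 0):
  k = 0: a₀ = 7; p₀/q₀ = 7/1; p₀² − 55·q₀² = 49 − 55 = -6.
  k = 1: m = 7, d = 6, a = ⌊(7 + 7)/6⌋ = 2; p/q = (2·7 + 1)/(2·1 + 0) = 15/2; p² − 55·q² = 225 − 220 = 5.
  k = 2: m = 5, d = 5, a = ⌊(7 + 5)/5⌋ = 2; p/q = (2·15 + 7)/(2·2 + 1) = 37/5; p² − 55·q² = 1369 − 1375 = -6.
  k = 3: m = 5, d = 6, a = ⌊(7 + 5)/6⌋ = 2; p/q = (2·37 + 15)/(2·5 + 2) = 89/12; p² − 55·q² = 7921 − 7920 = 1.
  The first convergent with p² − 55·q² = 1 gives the fundamental solution (x₁, y₁) = (89, 12).
Step 2: Apply the recurrence (x_{n+1}, y_{n+1}) = (x₁x_n + 55y₁y_n, x₁y_n + y₁x_n) repeatedly.
  From (x_1, y_1) = (89, 12): x_2 = 89·89 + 55·12·12 = 15841; y_2 = 89·12 + 12·89 = 2136.
  From (x_2, y_2) = (15841, 2136): x_3 = 89·15841 + 55·12·2136 = 2819609; y_3 = 89·2136 + 12·15841 = 380196.
  From (x_3, y_3) = (2819609, 380196): x_4 = 89·2819609 + 55·12·380196 = 501874561; y_4 = 89·380196 + 12·2819609 = 67672752.
  From (x_4, y_4) = (501874561, 67672752): x_5 = 89·501874561 + 55·12·67672752 = 89330852249; y_5 = 89·67672752 + 12·501874561 = 12045369660.
Step 3: Verify x_5² - 55·y_5² = 7980001163532668358001 - 7980001163532668358000 = 1 (should be 1). ✓

(x_1, y_1) = (89, 12); (x_5, y_5) = (89330852249, 12045369660).


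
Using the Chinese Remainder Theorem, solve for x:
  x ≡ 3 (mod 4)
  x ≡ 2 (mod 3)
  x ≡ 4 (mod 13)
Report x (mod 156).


Moduli 4, 3, 13 are pairwise coprime; by CRT there is a unique solution modulo M = 4 · 3 · 13 = 156.
Solve pairwise, accumulating the modulus:
  Start with x ≡ 3 (mod 4).
  Combine with x ≡ 2 (mod 3): since gcd(4, 3) = 1, we get a unique residue mod 12.
    Write x = 3 + 4·t and substitute into x ≡ 2 (mod 3): 4·t ≡ 2 − 3 = -1 (mod 3).
    Reduce coefficients mod 3: 1·t ≡ 2 (mod 3).
    So t ≡ 2 (mod 3).
    Then x = 3 + 4·2 = 11, valid modulo lcm(4, 3) = 12: x ≡ 11 (mod 12).
  Combine with x ≡ 4 (mod 13): since gcd(12, 13) = 1, we get a unique residue mod 156.
    Write x = 11 + 12·t and substitute into x ≡ 4 (mod 13): 12·t ≡ 4 − 11 = -7 (mod 13).
    Reduce coefficients mod 13: 12·t ≡ 6 (mod 13).
    The inverse of 12 mod 13 is 12 (since 12·12 = 144 = 11·13 + 1), so t ≡ 12·6 = 72 ≡ 7 (mod 13).
    Then x = 11 + 12·7 = 95, valid modulo lcm(12, 13) = 156: x ≡ 95 (mod 156).
Verify: 95 mod 4 = 3 ✓, 95 mod 3 = 2 ✓, 95 mod 13 = 4 ✓.

x ≡ 95 (mod 156).


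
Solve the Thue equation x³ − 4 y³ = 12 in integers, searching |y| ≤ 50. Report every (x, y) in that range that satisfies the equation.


The equation is x³ - 4y³ = 12. For fixed y, x³ = 4·y³ + 12, so a solution requires the RHS to be a perfect cube.
Strategy: iterate y from -50 to 50, compute RHS = 4·y³ + 12, and check whether it is a (positive or negative) perfect cube.
Check small values of y:
  y = 0: RHS = 12 is not a perfect cube.
  y = 1: RHS = 16 is not a perfect cube.
  y = -1: RHS = 8 = (2)³ ⇒ x = 2 works.
  y = 2: RHS = 44 is not a perfect cube.
  y = -2: RHS = -20 is not a perfect cube.
  y = 3: RHS = 120 is not a perfect cube.
  y = -3: RHS = -96 is not a perfect cube.
Continuing, at y = 5: RHS = 512 = (8)³ ⇒ x = 8 works.
Searching the remaining y in |y| ≤ 50 finds no further solutions.
Collected solutions: (2, -1), (8, 5).

Solutions (with |y| ≤ 50): (2, -1), (8, 5).


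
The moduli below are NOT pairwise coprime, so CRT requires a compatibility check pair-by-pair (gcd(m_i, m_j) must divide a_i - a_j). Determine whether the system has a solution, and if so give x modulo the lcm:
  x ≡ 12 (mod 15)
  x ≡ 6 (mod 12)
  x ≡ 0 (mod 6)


Moduli 15, 12, 6 are not pairwise coprime, so CRT works modulo lcm(m_i) when all pairwise compatibility conditions hold.
Pairwise compatibility: gcd(m_i, m_j) must divide a_i - a_j for every pair.
Merge one congruence at a time:
  Start: x ≡ 12 (mod 15).
  Combine with x ≡ 6 (mod 12): gcd(15, 12) = 3; 6 - 12 = -6, which IS divisible by 3, so compatible.
    Write x = 12 + 15·t and substitute into x ≡ 6 (mod 12): 15·t ≡ 6 − 12 = -6 (mod 12).
    Divide the congruence (and modulus) by g = 3: 5·t ≡ -2 (mod 4).
    Reduce coefficients mod 4: 1·t ≡ 2 (mod 4).
    So t ≡ 2 (mod 4).
    Then x = 12 + 15·2 = 42, valid modulo lcm(15, 12) = 60: x ≡ 42 (mod 60).
  Combine with x ≡ 0 (mod 6): gcd(60, 6) = 6; 0 - 42 = -42, which IS divisible by 6, so compatible.
    Write x = 42 + 60·t and substitute into x ≡ 0 (mod 6): 60·t ≡ 0 − 42 = -42 (mod 6).
    Divide the congruence (and modulus) by g = 6: 10·t ≡ -7 (mod 1).
    Modulo 1 every t works; take t = 0.
    Then x = 42 + 60·0 = 42, valid modulo lcm(60, 6) = 60: x ≡ 42 (mod 60).
Verify: 42 mod 15 = 12, 42 mod 12 = 6, 42 mod 6 = 0.

x ≡ 42 (mod 60).


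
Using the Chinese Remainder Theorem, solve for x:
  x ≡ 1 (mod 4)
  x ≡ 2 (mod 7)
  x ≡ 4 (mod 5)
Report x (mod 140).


Moduli 4, 7, 5 are pairwise coprime; by CRT there is a unique solution modulo M = 4 · 7 · 5 = 140.
Solve pairwise, accumulating the modulus:
  Start with x ≡ 1 (mod 4).
  Combine with x ≡ 2 (mod 7): since gcd(4, 7) = 1, we get a unique residue mod 28.
    Write x = 1 + 4·t and substitute into x ≡ 2 (mod 7): 4·t ≡ 2 − 1 = 1 (mod 7).
    The inverse of 4 mod 7 is 2 (since 4·2 = 8 = 1·7 + 1), so t ≡ 2·1 = 2 ≡ 2 (mod 7).
    Then x = 1 + 4·2 = 9, valid modulo lcm(4, 7) = 28: x ≡ 9 (mod 28).
  Combine with x ≡ 4 (mod 5): since gcd(28, 5) = 1, we get a unique residue mod 140.
    Write x = 9 + 28·t and substitute into x ≡ 4 (mod 5): 28·t ≡ 4 − 9 = -5 (mod 5).
    Reduce coefficients mod 5: 3·t ≡ 0 (mod 5).
    The inverse of 3 mod 5 is 2 (since 3·2 = 6 = 1·5 + 1), so t ≡ 2·0 = 0 ≡ 0 (mod 5).
    Then x = 9 + 28·0 = 9, valid modulo lcm(28, 5) = 140: x ≡ 9 (mod 140).
Verify: 9 mod 4 = 1 ✓, 9 mod 7 = 2 ✓, 9 mod 5 = 4 ✓.

x ≡ 9 (mod 140).


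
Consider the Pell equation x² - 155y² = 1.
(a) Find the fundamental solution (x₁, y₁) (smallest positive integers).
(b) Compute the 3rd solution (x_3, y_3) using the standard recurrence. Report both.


Step 1: Find the fundamental solution (x₁, y₁) of x² - 155y² = 1.
  Expand √155 as a continued fraction. a₀ = ⌊√155⌋ = 12; iterate m_{k+1} = d_k·a_k − m_k, d_{k+1} = (155 − m_{k+1}²)/d_k, a_{k+1} = ⌊(a₀ + m_{k+1})/d_{k+1}⌋ (starting m₀ = 0, d₀ = 1), with convergents p_k = a_k·p_{k-1} + p_{k-2}, q_k = a_k·q_{k-1} + q_{k-2} (p₋₁ = 1, q₋₁ = 0):
  k = 0: a₀ = 12; p₀/q₀ = 12/1; p₀² − 155·q₀² = 144 − 155 = -11.
  k = 1: m = 12, d = 11, a = ⌊(12 + 12)/11⌋ = 2; p/q = (2·12 + 1)/(2·1 + 0) = 25/2; p² − 155·q² = 625 − 620 = 5.
  k = 2: m = 10, d = 5, a = ⌊(12 + 10)/5⌋ = 4; p/q = (4·25 + 12)/(4·2 + 1) = 112/9; p² − 155·q² = 12544 − 12555 = -11.
  k = 3: m = 10, d = 11, a = ⌊(12 + 10)/11⌋ = 2; p/q = (2·112 + 25)/(2·9 + 2) = 249/20; p² − 155·q² = 62001 − 62000 = 1.
  The first convergent with p² − 155·q² = 1 gives the fundamental solution (x₁, y₁) = (249, 20).
Step 2: Apply the recurrence (x_{n+1}, y_{n+1}) = (x₁x_n + 155y₁y_n, x₁y_n + y₁x_n) repeatedly.
  From (x_1, y_1) = (249, 20): x_2 = 249·249 + 155·20·20 = 124001; y_2 = 249·20 + 20·249 = 9960.
  From (x_2, y_2) = (124001, 9960): x_3 = 249·124001 + 155·20·9960 = 61752249; y_3 = 249·9960 + 20·124001 = 4960060.
Step 3: Verify x_3² - 155·y_3² = 3813340256558001 - 3813340256558000 = 1 (should be 1). ✓

(x_1, y_1) = (249, 20); (x_3, y_3) = (61752249, 4960060).


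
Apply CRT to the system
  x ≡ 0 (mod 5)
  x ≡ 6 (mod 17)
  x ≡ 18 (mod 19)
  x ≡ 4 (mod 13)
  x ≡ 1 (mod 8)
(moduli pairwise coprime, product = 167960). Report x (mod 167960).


Product of moduli M = 5 · 17 · 19 · 13 · 8 = 167960.
Merge one congruence at a time:
  Start: x ≡ 0 (mod 5).
  Combine with x ≡ 6 (mod 17); new modulus lcm = 85.
    Write x = 0 + 5·t and substitute into x ≡ 6 (mod 17): 5·t ≡ 6 − 0 = 6 (mod 17).
    The inverse of 5 mod 17 is 7 (since 5·7 = 35 = 2·17 + 1), so t ≡ 7·6 = 42 ≡ 8 (mod 17).
    Then x = 0 + 5·8 = 40, valid modulo lcm(5, 17) = 85: x ≡ 40 (mod 85).
  Combine with x ≡ 18 (mod 19); new modulus lcm = 1615.
    Write x = 40 + 85·t and substitute into x ≡ 18 (mod 19): 85·t ≡ 18 − 40 = -22 (mod 19).
    Reduce coefficients mod 19: 9·t ≡ 16 (mod 19).
    The inverse of 9 mod 19 is 17 (since 9·17 = 153 = 8·19 + 1), so t ≡ 17·16 = 272 ≡ 6 (mod 19).
    Then x = 40 + 85·6 = 550, valid modulo lcm(85, 19) = 1615: x ≡ 550 (mod 1615).
  Combine with x ≡ 4 (mod 13); new modulus lcm = 20995.
    Write x = 550 + 1615·t and substitute into x ≡ 4 (mod 13): 1615·t ≡ 4 − 550 = -546 (mod 13).
    Reduce coefficients mod 13: 3·t ≡ 0 (mod 13).
    The inverse of 3 mod 13 is 9 (since 3·9 = 27 = 2·13 + 1), so t ≡ 9·0 = 0 ≡ 0 (mod 13).
    Then x = 550 + 1615·0 = 550, valid modulo lcm(1615, 13) = 20995: x ≡ 550 (mod 20995).
  Combine with x ≡ 1 (mod 8); new modulus lcm = 167960.
    Write x = 550 + 20995·t and substitute into x ≡ 1 (mod 8): 20995·t ≡ 1 − 550 = -549 (mod 8).
    Reduce coefficients mod 8: 3·t ≡ 3 (mod 8).
    The inverse of 3 mod 8 is 3 (since 3·3 = 9 = 1·8 + 1), so t ≡ 3·3 = 9 ≡ 1 (mod 8).
    Then x = 550 + 20995·1 = 21545, valid modulo lcm(20995, 8) = 167960: x ≡ 21545 (mod 167960).
Verify against each original: 21545 mod 5 = 0, 21545 mod 17 = 6, 21545 mod 19 = 18, 21545 mod 13 = 4, 21545 mod 8 = 1.

x ≡ 21545 (mod 167960).


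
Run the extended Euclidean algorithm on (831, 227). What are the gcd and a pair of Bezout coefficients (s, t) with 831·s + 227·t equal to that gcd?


Euclidean algorithm on (831, 227) — divide until remainder is 0:
  831 = 3 · 227 + 150
  227 = 1 · 150 + 77
  150 = 1 · 77 + 73
  77 = 1 · 73 + 4
  73 = 18 · 4 + 1
  4 = 4 · 1 + 0
gcd(831, 227) = 1.
Track Bezout coefficients alongside the remainders: start with r₀ = 831 = a·1 + b·0 (s = 1, t = 0) and r₁ = 227 = a·0 + b·1 (s = 0, t = 1); each new remainder r_{k+1} = r_{k-1} − q_k·r_k inherits s_{k+1} = s_{k-1} − q_k·s_k, t_{k+1} = t_{k-1} − q_k·t_k, so r_k = a·s_k + b·t_k at every step:
  q = 3: r = 150, s = 1 − 3·0 = 1, t = 0 − 3·1 = -3  (check: 831·1 + 227·(-3) = 150)
  q = 1: r = 77, s = 0 − 1·1 = -1, t = 1 − 1·(-3) = 4  (check: 831·(-1) + 227·4 = 77)
  q = 1: r = 73, s = 1 − 1·(-1) = 2, t = -3 − 1·4 = -7  (check: 831·2 + 227·(-7) = 73)
  q = 1: r = 4, s = -1 − 1·2 = -3, t = 4 − 1·(-7) = 11  (check: 831·(-3) + 227·11 = 4)
  q = 18: r = 1, s = 2 − 18·(-3) = 56, t = -7 − 18·11 = -205  (check: 831·56 + 227·(-205) = 1)
The row with r = 1 (the gcd) gives the Bezout coefficients s = 56, t = -205.
Result: 831 · (56) + 227 · (-205) = 1.

gcd(831, 227) = 1; s = 56, t = -205 (check: 831·56 + 227·(-205) = 1).


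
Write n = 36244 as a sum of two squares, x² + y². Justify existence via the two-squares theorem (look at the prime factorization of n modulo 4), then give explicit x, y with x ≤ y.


Step 1: Factor n = 36244 = 2^2 · 13 · 17 · 41.
Step 2: Check the mod-4 condition on each prime factor: 2 = 2 (special); 13 ≡ 1 (mod 4), exponent 1; 17 ≡ 1 (mod 4), exponent 1; 41 ≡ 1 (mod 4), exponent 1.
All primes ≡ 3 (mod 4) appear to even exponent (or don't appear), so by the two-squares theorem n IS expressible as a sum of two squares.
Step 3: Build a representation. Group n = k² · m with k = 2 and m = 13 · 17 · 41 = 9061 (a product of primes ≡ 1 (mod 4)); a representation of m scales to one of n via (k·x)² + (k·y)² = k²(x² + y²). Each prime p ≡ 1 (mod 4) is itself a sum of two squares; find a² by testing p − a² for a perfect square:
  13: 13 − 1² = 12, 13 − 2² = 9 = 3² ⇒ 13 = 2² + 3².
  17: 17 − 1² = 16 = 4² ⇒ 17 = 1² + 4².
  41: 41 − 1² = 40, 41 − 2² = 37, 41 − 3² = 32, 41 − 4² = 25 = 5² ⇒ 41 = 4² + 5².
  Combine using the Brahmagupta–Fibonacci identity (a² + b²)(c² + d²) = (ac − bd)² + (ad + bc)² = (ac + bd)² + (ad − bc)²:
  13 · 17 = 221: from (2² + 3²)(1² + 4²), take (2·1 − 3·4, 2·4 + 3·1) = (2 − 12, 8 + 3) = (-10, 11); dropping signs (only squares matter) gives (10, 11); check 10² + 11² = 100 + 121 = 221 ✓.
  221 · 41 = 9061: from (10² + 11²)(4² + 5²), take (10·4 − 11·5, 10·5 + 11·4) = (40 − 55, 50 + 44) = (-15, 94); dropping signs (only squares matter) gives (15, 94); check 15² + 94² = 225 + 8836 = 9061 ✓.
  Scale by k = 2: (2·15, 2·94) = (30, 188).
Step 4: Order so x ≤ y and verify: 30² + 188² = 900 + 35344 = 36244 = n. ✓

n = 36244 = 30² + 188² (one valid representation with x ≤ y).


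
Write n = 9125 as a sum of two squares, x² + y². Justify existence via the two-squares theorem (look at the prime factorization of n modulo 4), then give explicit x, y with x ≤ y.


Step 1: Factor n = 9125 = 5^3 · 73.
Step 2: Check the mod-4 condition on each prime factor: 5 ≡ 1 (mod 4), exponent 3; 73 ≡ 1 (mod 4), exponent 1.
All primes ≡ 3 (mod 4) appear to even exponent (or don't appear), so by the two-squares theorem n IS expressible as a sum of two squares.
Step 3: Build a representation. Group n = k² · m with k = 5 and m = 5 · 73 = 365 (a product of primes ≡ 1 (mod 4)); a representation of m scales to one of n via (k·x)² + (k·y)² = k²(x² + y²). Each prime p ≡ 1 (mod 4) is itself a sum of two squares; find a² by testing p − a² for a perfect square:
  5: 5 − 1² = 4 = 2² ⇒ 5 = 1² + 2².
  73: 73 − 1² = 72, 73 − 2² = 69, 73 − 3² = 64 = 8² ⇒ 73 = 3² + 8².
  Combine using the Brahmagupta–Fibonacci identity (a² + b²)(c² + d²) = (ac − bd)² + (ad + bc)² = (ac + bd)² + (ad − bc)²:
  5 · 73 = 365: from (1² + 2²)(3² + 8²), take (1·3 − 2·8, 1·8 + 2·3) = (3 − 16, 8 + 6) = (-13, 14); dropping signs (only squares matter) gives (13, 14); check 13² + 14² = 169 + 196 = 365 ✓.
  Scale by k = 5: (5·13, 5·14) = (65, 70).
Step 4: Order so x ≤ y and verify: 65² + 70² = 4225 + 4900 = 9125 = n. ✓

n = 9125 = 65² + 70² (one valid representation with x ≤ y).


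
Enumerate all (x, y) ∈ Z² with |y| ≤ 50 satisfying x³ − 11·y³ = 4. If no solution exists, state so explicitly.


The equation is x³ - 11y³ = 4. For fixed y, x³ = 11·y³ + 4, so a solution requires the RHS to be a perfect cube.
Strategy: iterate y from -50 to 50, compute RHS = 11·y³ + 4, and check whether it is a (positive or negative) perfect cube.
Check small values of y:
  y = 0: RHS = 4 is not a perfect cube.
  y = 1: RHS = 15 is not a perfect cube.
  y = -1: RHS = -7 is not a perfect cube.
  y = 2: RHS = 92 is not a perfect cube.
  y = -2: RHS = -84 is not a perfect cube.
  y = 3: RHS = 301 is not a perfect cube.
  y = -3: RHS = -293 is not a perfect cube.
Continuing the search up to |y| = 50 finds no solutions either.
No (x, y) in the scanned range satisfies the equation.

No integer solutions with |y| ≤ 50.
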